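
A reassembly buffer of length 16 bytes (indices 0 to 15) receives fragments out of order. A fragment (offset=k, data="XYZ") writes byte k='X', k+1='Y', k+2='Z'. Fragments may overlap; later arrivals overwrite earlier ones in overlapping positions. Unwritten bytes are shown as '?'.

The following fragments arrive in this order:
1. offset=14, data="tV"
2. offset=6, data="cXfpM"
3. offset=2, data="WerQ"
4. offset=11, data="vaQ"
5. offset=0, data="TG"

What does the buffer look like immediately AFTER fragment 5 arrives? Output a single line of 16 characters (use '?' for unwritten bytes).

Answer: TGWerQcXfpMvaQtV

Derivation:
Fragment 1: offset=14 data="tV" -> buffer=??????????????tV
Fragment 2: offset=6 data="cXfpM" -> buffer=??????cXfpM???tV
Fragment 3: offset=2 data="WerQ" -> buffer=??WerQcXfpM???tV
Fragment 4: offset=11 data="vaQ" -> buffer=??WerQcXfpMvaQtV
Fragment 5: offset=0 data="TG" -> buffer=TGWerQcXfpMvaQtV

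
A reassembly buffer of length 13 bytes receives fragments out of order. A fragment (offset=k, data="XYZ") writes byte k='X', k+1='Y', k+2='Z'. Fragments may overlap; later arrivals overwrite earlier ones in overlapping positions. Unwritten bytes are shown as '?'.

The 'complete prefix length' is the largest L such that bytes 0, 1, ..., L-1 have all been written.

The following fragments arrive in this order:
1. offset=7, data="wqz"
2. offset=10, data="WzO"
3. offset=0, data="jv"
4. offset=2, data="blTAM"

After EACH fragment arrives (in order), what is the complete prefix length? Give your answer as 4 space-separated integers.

Answer: 0 0 2 13

Derivation:
Fragment 1: offset=7 data="wqz" -> buffer=???????wqz??? -> prefix_len=0
Fragment 2: offset=10 data="WzO" -> buffer=???????wqzWzO -> prefix_len=0
Fragment 3: offset=0 data="jv" -> buffer=jv?????wqzWzO -> prefix_len=2
Fragment 4: offset=2 data="blTAM" -> buffer=jvblTAMwqzWzO -> prefix_len=13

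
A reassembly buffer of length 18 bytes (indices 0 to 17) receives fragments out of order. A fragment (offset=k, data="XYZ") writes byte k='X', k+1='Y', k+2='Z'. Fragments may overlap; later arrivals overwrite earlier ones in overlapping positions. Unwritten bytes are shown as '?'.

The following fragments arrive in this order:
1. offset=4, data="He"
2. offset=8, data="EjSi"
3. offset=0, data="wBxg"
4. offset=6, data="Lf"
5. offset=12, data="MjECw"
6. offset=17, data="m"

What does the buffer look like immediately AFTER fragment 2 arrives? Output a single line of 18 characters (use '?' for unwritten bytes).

Fragment 1: offset=4 data="He" -> buffer=????He????????????
Fragment 2: offset=8 data="EjSi" -> buffer=????He??EjSi??????

Answer: ????He??EjSi??????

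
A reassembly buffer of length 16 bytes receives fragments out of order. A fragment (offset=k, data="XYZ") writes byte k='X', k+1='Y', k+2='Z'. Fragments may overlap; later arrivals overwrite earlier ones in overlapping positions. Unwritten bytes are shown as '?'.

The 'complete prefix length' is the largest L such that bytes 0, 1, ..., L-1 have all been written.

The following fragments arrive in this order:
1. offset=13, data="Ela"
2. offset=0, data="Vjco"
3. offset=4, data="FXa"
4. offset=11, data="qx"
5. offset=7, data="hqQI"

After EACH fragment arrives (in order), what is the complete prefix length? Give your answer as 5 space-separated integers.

Fragment 1: offset=13 data="Ela" -> buffer=?????????????Ela -> prefix_len=0
Fragment 2: offset=0 data="Vjco" -> buffer=Vjco?????????Ela -> prefix_len=4
Fragment 3: offset=4 data="FXa" -> buffer=VjcoFXa??????Ela -> prefix_len=7
Fragment 4: offset=11 data="qx" -> buffer=VjcoFXa????qxEla -> prefix_len=7
Fragment 5: offset=7 data="hqQI" -> buffer=VjcoFXahqQIqxEla -> prefix_len=16

Answer: 0 4 7 7 16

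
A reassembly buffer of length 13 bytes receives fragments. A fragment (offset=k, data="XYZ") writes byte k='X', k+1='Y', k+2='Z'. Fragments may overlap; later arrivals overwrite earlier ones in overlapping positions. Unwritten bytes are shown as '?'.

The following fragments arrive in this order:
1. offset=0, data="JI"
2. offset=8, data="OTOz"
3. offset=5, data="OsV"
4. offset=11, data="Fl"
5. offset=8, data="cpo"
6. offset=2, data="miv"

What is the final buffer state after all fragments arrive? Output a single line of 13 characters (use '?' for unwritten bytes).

Answer: JImivOsVcpoFl

Derivation:
Fragment 1: offset=0 data="JI" -> buffer=JI???????????
Fragment 2: offset=8 data="OTOz" -> buffer=JI??????OTOz?
Fragment 3: offset=5 data="OsV" -> buffer=JI???OsVOTOz?
Fragment 4: offset=11 data="Fl" -> buffer=JI???OsVOTOFl
Fragment 5: offset=8 data="cpo" -> buffer=JI???OsVcpoFl
Fragment 6: offset=2 data="miv" -> buffer=JImivOsVcpoFl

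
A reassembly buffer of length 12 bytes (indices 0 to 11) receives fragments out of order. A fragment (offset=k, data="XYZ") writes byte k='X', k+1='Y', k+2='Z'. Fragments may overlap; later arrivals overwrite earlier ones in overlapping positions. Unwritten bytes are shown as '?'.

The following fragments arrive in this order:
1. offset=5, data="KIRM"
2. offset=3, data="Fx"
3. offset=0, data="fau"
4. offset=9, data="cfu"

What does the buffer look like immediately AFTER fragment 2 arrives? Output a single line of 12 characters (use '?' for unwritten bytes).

Fragment 1: offset=5 data="KIRM" -> buffer=?????KIRM???
Fragment 2: offset=3 data="Fx" -> buffer=???FxKIRM???

Answer: ???FxKIRM???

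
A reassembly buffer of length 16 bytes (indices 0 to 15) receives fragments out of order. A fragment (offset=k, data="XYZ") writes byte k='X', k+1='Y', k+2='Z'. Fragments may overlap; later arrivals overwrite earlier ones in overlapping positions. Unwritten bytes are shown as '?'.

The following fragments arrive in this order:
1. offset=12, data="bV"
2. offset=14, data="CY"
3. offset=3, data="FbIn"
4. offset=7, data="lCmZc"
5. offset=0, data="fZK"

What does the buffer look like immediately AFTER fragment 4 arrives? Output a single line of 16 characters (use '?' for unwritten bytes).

Fragment 1: offset=12 data="bV" -> buffer=????????????bV??
Fragment 2: offset=14 data="CY" -> buffer=????????????bVCY
Fragment 3: offset=3 data="FbIn" -> buffer=???FbIn?????bVCY
Fragment 4: offset=7 data="lCmZc" -> buffer=???FbInlCmZcbVCY

Answer: ???FbInlCmZcbVCY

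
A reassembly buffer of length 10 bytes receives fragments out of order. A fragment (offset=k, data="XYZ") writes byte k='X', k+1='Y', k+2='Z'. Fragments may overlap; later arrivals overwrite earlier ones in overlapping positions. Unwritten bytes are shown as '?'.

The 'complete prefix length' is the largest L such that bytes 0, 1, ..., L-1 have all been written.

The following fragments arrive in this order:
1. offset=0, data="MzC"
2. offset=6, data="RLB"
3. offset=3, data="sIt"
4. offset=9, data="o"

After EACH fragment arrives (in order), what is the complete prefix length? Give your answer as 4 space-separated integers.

Fragment 1: offset=0 data="MzC" -> buffer=MzC??????? -> prefix_len=3
Fragment 2: offset=6 data="RLB" -> buffer=MzC???RLB? -> prefix_len=3
Fragment 3: offset=3 data="sIt" -> buffer=MzCsItRLB? -> prefix_len=9
Fragment 4: offset=9 data="o" -> buffer=MzCsItRLBo -> prefix_len=10

Answer: 3 3 9 10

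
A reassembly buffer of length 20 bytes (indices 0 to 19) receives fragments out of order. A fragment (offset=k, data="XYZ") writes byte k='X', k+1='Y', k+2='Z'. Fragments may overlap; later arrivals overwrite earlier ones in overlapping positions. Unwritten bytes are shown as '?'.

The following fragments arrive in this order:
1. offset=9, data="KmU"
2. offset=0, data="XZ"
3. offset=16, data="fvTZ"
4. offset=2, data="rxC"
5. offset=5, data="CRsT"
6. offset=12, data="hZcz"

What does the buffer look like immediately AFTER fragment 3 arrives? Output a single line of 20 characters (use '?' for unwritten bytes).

Answer: XZ???????KmU????fvTZ

Derivation:
Fragment 1: offset=9 data="KmU" -> buffer=?????????KmU????????
Fragment 2: offset=0 data="XZ" -> buffer=XZ???????KmU????????
Fragment 3: offset=16 data="fvTZ" -> buffer=XZ???????KmU????fvTZ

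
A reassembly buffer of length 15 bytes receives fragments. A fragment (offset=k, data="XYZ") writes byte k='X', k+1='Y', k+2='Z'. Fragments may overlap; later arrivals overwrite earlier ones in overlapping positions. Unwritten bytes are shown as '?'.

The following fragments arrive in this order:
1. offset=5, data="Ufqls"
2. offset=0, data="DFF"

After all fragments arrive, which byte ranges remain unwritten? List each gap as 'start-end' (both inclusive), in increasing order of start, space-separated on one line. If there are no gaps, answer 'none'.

Answer: 3-4 10-14

Derivation:
Fragment 1: offset=5 len=5
Fragment 2: offset=0 len=3
Gaps: 3-4 10-14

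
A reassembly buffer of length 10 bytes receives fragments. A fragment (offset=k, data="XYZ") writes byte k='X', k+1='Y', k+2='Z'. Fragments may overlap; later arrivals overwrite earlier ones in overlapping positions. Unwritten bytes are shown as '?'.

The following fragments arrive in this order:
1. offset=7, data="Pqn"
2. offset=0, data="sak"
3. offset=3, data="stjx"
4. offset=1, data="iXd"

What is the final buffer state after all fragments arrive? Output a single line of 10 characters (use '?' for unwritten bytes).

Fragment 1: offset=7 data="Pqn" -> buffer=???????Pqn
Fragment 2: offset=0 data="sak" -> buffer=sak????Pqn
Fragment 3: offset=3 data="stjx" -> buffer=sakstjxPqn
Fragment 4: offset=1 data="iXd" -> buffer=siXdtjxPqn

Answer: siXdtjxPqn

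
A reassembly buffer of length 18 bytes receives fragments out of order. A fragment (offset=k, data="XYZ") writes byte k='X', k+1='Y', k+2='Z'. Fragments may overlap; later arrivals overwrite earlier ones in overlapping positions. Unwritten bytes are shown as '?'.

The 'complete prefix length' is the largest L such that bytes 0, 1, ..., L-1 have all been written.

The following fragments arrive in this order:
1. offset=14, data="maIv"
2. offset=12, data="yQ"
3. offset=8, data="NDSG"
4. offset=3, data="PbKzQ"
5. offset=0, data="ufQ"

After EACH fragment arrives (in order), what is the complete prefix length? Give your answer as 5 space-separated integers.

Answer: 0 0 0 0 18

Derivation:
Fragment 1: offset=14 data="maIv" -> buffer=??????????????maIv -> prefix_len=0
Fragment 2: offset=12 data="yQ" -> buffer=????????????yQmaIv -> prefix_len=0
Fragment 3: offset=8 data="NDSG" -> buffer=????????NDSGyQmaIv -> prefix_len=0
Fragment 4: offset=3 data="PbKzQ" -> buffer=???PbKzQNDSGyQmaIv -> prefix_len=0
Fragment 5: offset=0 data="ufQ" -> buffer=ufQPbKzQNDSGyQmaIv -> prefix_len=18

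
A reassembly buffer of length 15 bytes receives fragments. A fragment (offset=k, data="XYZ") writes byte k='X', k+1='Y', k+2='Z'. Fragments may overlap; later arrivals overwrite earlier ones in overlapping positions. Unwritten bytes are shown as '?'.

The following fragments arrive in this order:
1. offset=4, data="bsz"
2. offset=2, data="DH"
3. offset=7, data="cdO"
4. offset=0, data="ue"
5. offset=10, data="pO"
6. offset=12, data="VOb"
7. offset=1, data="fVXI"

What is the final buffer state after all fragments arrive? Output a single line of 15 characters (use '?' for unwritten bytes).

Fragment 1: offset=4 data="bsz" -> buffer=????bsz????????
Fragment 2: offset=2 data="DH" -> buffer=??DHbsz????????
Fragment 3: offset=7 data="cdO" -> buffer=??DHbszcdO?????
Fragment 4: offset=0 data="ue" -> buffer=ueDHbszcdO?????
Fragment 5: offset=10 data="pO" -> buffer=ueDHbszcdOpO???
Fragment 6: offset=12 data="VOb" -> buffer=ueDHbszcdOpOVOb
Fragment 7: offset=1 data="fVXI" -> buffer=ufVXIszcdOpOVOb

Answer: ufVXIszcdOpOVOb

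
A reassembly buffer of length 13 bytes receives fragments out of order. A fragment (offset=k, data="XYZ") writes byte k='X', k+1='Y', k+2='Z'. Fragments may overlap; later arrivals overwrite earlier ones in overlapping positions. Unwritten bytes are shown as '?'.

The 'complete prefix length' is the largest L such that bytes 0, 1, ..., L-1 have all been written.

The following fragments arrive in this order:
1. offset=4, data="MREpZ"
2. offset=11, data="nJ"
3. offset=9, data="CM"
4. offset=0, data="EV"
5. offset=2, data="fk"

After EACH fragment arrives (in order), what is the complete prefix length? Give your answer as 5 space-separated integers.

Fragment 1: offset=4 data="MREpZ" -> buffer=????MREpZ???? -> prefix_len=0
Fragment 2: offset=11 data="nJ" -> buffer=????MREpZ??nJ -> prefix_len=0
Fragment 3: offset=9 data="CM" -> buffer=????MREpZCMnJ -> prefix_len=0
Fragment 4: offset=0 data="EV" -> buffer=EV??MREpZCMnJ -> prefix_len=2
Fragment 5: offset=2 data="fk" -> buffer=EVfkMREpZCMnJ -> prefix_len=13

Answer: 0 0 0 2 13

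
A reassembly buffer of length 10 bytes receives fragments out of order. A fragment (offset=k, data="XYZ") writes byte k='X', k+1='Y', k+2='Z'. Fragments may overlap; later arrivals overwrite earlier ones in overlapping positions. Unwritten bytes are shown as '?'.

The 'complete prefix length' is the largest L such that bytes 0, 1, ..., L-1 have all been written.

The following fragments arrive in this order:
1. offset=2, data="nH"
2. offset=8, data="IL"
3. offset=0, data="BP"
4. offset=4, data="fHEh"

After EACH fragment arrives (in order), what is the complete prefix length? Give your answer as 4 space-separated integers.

Fragment 1: offset=2 data="nH" -> buffer=??nH?????? -> prefix_len=0
Fragment 2: offset=8 data="IL" -> buffer=??nH????IL -> prefix_len=0
Fragment 3: offset=0 data="BP" -> buffer=BPnH????IL -> prefix_len=4
Fragment 4: offset=4 data="fHEh" -> buffer=BPnHfHEhIL -> prefix_len=10

Answer: 0 0 4 10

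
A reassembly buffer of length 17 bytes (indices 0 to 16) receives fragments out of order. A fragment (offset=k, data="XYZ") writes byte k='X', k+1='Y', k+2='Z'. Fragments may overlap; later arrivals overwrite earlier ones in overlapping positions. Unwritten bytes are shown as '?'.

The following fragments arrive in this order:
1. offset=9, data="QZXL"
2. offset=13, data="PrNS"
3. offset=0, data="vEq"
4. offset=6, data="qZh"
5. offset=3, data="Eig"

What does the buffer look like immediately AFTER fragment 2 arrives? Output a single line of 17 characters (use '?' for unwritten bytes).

Answer: ?????????QZXLPrNS

Derivation:
Fragment 1: offset=9 data="QZXL" -> buffer=?????????QZXL????
Fragment 2: offset=13 data="PrNS" -> buffer=?????????QZXLPrNS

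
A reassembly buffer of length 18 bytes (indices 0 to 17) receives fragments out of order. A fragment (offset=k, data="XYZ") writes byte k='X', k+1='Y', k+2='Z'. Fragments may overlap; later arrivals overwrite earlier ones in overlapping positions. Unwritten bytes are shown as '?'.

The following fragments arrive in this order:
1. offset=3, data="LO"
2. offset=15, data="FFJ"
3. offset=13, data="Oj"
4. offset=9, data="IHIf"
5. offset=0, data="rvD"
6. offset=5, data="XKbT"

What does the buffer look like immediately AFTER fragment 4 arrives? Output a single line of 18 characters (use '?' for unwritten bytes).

Fragment 1: offset=3 data="LO" -> buffer=???LO?????????????
Fragment 2: offset=15 data="FFJ" -> buffer=???LO??????????FFJ
Fragment 3: offset=13 data="Oj" -> buffer=???LO????????OjFFJ
Fragment 4: offset=9 data="IHIf" -> buffer=???LO????IHIfOjFFJ

Answer: ???LO????IHIfOjFFJ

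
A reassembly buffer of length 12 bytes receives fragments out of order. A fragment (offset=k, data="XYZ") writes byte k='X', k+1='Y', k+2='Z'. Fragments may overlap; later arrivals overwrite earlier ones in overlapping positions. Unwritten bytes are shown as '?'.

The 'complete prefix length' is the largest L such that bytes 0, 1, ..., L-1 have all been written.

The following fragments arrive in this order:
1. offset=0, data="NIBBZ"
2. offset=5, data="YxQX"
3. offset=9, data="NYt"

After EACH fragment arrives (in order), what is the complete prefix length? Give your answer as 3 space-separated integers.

Answer: 5 9 12

Derivation:
Fragment 1: offset=0 data="NIBBZ" -> buffer=NIBBZ??????? -> prefix_len=5
Fragment 2: offset=5 data="YxQX" -> buffer=NIBBZYxQX??? -> prefix_len=9
Fragment 3: offset=9 data="NYt" -> buffer=NIBBZYxQXNYt -> prefix_len=12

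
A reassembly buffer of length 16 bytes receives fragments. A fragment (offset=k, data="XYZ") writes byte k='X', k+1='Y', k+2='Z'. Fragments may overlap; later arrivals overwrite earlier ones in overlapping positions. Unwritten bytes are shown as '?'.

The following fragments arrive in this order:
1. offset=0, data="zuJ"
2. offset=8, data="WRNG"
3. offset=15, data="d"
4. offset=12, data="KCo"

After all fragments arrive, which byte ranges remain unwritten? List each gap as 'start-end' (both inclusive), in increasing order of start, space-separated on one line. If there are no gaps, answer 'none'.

Fragment 1: offset=0 len=3
Fragment 2: offset=8 len=4
Fragment 3: offset=15 len=1
Fragment 4: offset=12 len=3
Gaps: 3-7

Answer: 3-7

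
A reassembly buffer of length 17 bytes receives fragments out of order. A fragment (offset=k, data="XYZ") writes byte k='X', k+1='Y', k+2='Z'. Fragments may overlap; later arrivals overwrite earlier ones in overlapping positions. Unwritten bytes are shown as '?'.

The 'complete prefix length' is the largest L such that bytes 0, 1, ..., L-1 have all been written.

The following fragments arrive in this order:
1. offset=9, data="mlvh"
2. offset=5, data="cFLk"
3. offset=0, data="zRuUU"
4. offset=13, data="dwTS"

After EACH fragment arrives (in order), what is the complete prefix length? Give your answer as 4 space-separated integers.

Fragment 1: offset=9 data="mlvh" -> buffer=?????????mlvh???? -> prefix_len=0
Fragment 2: offset=5 data="cFLk" -> buffer=?????cFLkmlvh???? -> prefix_len=0
Fragment 3: offset=0 data="zRuUU" -> buffer=zRuUUcFLkmlvh???? -> prefix_len=13
Fragment 4: offset=13 data="dwTS" -> buffer=zRuUUcFLkmlvhdwTS -> prefix_len=17

Answer: 0 0 13 17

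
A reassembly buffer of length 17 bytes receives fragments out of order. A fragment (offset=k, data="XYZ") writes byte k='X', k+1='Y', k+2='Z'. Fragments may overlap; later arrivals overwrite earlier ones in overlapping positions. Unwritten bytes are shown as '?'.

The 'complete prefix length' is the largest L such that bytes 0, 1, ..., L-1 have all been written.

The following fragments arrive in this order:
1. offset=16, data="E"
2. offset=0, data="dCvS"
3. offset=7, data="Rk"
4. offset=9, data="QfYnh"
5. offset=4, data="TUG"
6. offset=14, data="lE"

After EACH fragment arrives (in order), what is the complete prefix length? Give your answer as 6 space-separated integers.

Answer: 0 4 4 4 14 17

Derivation:
Fragment 1: offset=16 data="E" -> buffer=????????????????E -> prefix_len=0
Fragment 2: offset=0 data="dCvS" -> buffer=dCvS????????????E -> prefix_len=4
Fragment 3: offset=7 data="Rk" -> buffer=dCvS???Rk???????E -> prefix_len=4
Fragment 4: offset=9 data="QfYnh" -> buffer=dCvS???RkQfYnh??E -> prefix_len=4
Fragment 5: offset=4 data="TUG" -> buffer=dCvSTUGRkQfYnh??E -> prefix_len=14
Fragment 6: offset=14 data="lE" -> buffer=dCvSTUGRkQfYnhlEE -> prefix_len=17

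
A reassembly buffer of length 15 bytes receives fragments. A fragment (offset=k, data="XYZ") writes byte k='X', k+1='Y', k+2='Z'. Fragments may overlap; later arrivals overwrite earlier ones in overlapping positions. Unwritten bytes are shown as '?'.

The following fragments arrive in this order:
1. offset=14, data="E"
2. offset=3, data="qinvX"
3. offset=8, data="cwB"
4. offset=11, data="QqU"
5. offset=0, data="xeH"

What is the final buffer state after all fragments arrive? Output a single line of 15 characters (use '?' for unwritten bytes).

Fragment 1: offset=14 data="E" -> buffer=??????????????E
Fragment 2: offset=3 data="qinvX" -> buffer=???qinvX??????E
Fragment 3: offset=8 data="cwB" -> buffer=???qinvXcwB???E
Fragment 4: offset=11 data="QqU" -> buffer=???qinvXcwBQqUE
Fragment 5: offset=0 data="xeH" -> buffer=xeHqinvXcwBQqUE

Answer: xeHqinvXcwBQqUE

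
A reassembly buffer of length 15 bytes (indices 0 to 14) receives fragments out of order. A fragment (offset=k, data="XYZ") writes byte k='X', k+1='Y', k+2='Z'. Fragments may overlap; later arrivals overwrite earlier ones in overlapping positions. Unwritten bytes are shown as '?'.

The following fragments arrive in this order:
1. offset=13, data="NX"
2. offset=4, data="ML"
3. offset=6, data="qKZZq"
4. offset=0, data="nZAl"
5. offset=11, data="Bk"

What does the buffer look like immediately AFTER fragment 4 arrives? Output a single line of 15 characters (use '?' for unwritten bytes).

Fragment 1: offset=13 data="NX" -> buffer=?????????????NX
Fragment 2: offset=4 data="ML" -> buffer=????ML???????NX
Fragment 3: offset=6 data="qKZZq" -> buffer=????MLqKZZq??NX
Fragment 4: offset=0 data="nZAl" -> buffer=nZAlMLqKZZq??NX

Answer: nZAlMLqKZZq??NX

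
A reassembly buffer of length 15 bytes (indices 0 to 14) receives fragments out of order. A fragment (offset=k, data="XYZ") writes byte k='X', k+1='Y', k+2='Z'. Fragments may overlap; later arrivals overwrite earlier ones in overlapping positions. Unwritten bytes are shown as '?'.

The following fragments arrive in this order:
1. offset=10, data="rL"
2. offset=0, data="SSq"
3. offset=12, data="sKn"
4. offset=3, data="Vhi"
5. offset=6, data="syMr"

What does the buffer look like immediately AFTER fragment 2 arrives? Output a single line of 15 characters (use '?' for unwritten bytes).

Answer: SSq???????rL???

Derivation:
Fragment 1: offset=10 data="rL" -> buffer=??????????rL???
Fragment 2: offset=0 data="SSq" -> buffer=SSq???????rL???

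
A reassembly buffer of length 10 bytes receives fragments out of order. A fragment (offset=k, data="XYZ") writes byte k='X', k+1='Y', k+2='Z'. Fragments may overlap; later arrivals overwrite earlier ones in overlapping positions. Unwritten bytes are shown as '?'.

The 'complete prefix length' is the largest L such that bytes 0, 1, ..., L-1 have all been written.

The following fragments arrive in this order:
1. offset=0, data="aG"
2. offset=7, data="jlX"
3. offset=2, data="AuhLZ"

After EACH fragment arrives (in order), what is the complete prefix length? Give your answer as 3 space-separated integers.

Answer: 2 2 10

Derivation:
Fragment 1: offset=0 data="aG" -> buffer=aG???????? -> prefix_len=2
Fragment 2: offset=7 data="jlX" -> buffer=aG?????jlX -> prefix_len=2
Fragment 3: offset=2 data="AuhLZ" -> buffer=aGAuhLZjlX -> prefix_len=10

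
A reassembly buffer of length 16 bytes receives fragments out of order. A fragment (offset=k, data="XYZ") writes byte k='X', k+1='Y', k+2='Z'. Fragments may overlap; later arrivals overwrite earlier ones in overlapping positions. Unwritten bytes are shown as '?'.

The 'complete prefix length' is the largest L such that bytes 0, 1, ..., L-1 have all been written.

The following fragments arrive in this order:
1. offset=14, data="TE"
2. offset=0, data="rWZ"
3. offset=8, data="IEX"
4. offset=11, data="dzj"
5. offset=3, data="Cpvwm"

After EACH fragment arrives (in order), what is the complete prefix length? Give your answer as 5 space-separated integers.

Fragment 1: offset=14 data="TE" -> buffer=??????????????TE -> prefix_len=0
Fragment 2: offset=0 data="rWZ" -> buffer=rWZ???????????TE -> prefix_len=3
Fragment 3: offset=8 data="IEX" -> buffer=rWZ?????IEX???TE -> prefix_len=3
Fragment 4: offset=11 data="dzj" -> buffer=rWZ?????IEXdzjTE -> prefix_len=3
Fragment 5: offset=3 data="Cpvwm" -> buffer=rWZCpvwmIEXdzjTE -> prefix_len=16

Answer: 0 3 3 3 16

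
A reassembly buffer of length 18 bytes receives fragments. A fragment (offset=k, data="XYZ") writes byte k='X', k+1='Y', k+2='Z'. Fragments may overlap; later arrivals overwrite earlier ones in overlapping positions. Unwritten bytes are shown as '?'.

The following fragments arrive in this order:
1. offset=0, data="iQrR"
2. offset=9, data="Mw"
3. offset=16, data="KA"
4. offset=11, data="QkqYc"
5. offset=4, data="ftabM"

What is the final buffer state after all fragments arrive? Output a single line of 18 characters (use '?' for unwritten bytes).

Fragment 1: offset=0 data="iQrR" -> buffer=iQrR??????????????
Fragment 2: offset=9 data="Mw" -> buffer=iQrR?????Mw???????
Fragment 3: offset=16 data="KA" -> buffer=iQrR?????Mw?????KA
Fragment 4: offset=11 data="QkqYc" -> buffer=iQrR?????MwQkqYcKA
Fragment 5: offset=4 data="ftabM" -> buffer=iQrRftabMMwQkqYcKA

Answer: iQrRftabMMwQkqYcKA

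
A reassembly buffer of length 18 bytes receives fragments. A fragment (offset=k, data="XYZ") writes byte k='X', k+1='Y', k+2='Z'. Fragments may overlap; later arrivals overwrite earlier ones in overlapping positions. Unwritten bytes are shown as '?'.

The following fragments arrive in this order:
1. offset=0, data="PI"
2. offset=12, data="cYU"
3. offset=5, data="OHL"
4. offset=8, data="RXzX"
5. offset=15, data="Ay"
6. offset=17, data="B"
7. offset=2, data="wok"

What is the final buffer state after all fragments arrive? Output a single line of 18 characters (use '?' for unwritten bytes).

Answer: PIwokOHLRXzXcYUAyB

Derivation:
Fragment 1: offset=0 data="PI" -> buffer=PI????????????????
Fragment 2: offset=12 data="cYU" -> buffer=PI??????????cYU???
Fragment 3: offset=5 data="OHL" -> buffer=PI???OHL????cYU???
Fragment 4: offset=8 data="RXzX" -> buffer=PI???OHLRXzXcYU???
Fragment 5: offset=15 data="Ay" -> buffer=PI???OHLRXzXcYUAy?
Fragment 6: offset=17 data="B" -> buffer=PI???OHLRXzXcYUAyB
Fragment 7: offset=2 data="wok" -> buffer=PIwokOHLRXzXcYUAyB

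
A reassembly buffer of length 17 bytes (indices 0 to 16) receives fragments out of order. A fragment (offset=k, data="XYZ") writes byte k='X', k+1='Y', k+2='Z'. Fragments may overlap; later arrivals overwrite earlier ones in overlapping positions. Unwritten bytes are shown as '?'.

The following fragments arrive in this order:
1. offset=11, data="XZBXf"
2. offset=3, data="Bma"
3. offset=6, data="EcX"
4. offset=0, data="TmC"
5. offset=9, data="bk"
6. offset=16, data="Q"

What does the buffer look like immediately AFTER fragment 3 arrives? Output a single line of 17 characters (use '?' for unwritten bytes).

Answer: ???BmaEcX??XZBXf?

Derivation:
Fragment 1: offset=11 data="XZBXf" -> buffer=???????????XZBXf?
Fragment 2: offset=3 data="Bma" -> buffer=???Bma?????XZBXf?
Fragment 3: offset=6 data="EcX" -> buffer=???BmaEcX??XZBXf?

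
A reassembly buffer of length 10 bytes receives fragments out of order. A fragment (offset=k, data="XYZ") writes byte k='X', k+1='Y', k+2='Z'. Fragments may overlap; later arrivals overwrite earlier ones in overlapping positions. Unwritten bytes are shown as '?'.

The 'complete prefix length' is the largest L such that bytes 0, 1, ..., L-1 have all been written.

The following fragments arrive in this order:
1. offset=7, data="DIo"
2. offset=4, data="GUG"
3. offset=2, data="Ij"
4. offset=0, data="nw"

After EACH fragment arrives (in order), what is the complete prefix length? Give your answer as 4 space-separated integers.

Fragment 1: offset=7 data="DIo" -> buffer=???????DIo -> prefix_len=0
Fragment 2: offset=4 data="GUG" -> buffer=????GUGDIo -> prefix_len=0
Fragment 3: offset=2 data="Ij" -> buffer=??IjGUGDIo -> prefix_len=0
Fragment 4: offset=0 data="nw" -> buffer=nwIjGUGDIo -> prefix_len=10

Answer: 0 0 0 10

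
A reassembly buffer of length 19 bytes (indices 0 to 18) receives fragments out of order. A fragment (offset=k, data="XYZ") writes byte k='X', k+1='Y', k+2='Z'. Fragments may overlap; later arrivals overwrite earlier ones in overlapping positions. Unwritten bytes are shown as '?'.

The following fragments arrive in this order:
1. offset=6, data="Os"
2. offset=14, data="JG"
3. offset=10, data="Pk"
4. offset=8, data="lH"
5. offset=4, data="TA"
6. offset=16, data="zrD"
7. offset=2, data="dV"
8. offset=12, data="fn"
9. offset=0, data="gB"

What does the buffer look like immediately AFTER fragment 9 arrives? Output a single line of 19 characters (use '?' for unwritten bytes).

Answer: gBdVTAOslHPkfnJGzrD

Derivation:
Fragment 1: offset=6 data="Os" -> buffer=??????Os???????????
Fragment 2: offset=14 data="JG" -> buffer=??????Os??????JG???
Fragment 3: offset=10 data="Pk" -> buffer=??????Os??Pk??JG???
Fragment 4: offset=8 data="lH" -> buffer=??????OslHPk??JG???
Fragment 5: offset=4 data="TA" -> buffer=????TAOslHPk??JG???
Fragment 6: offset=16 data="zrD" -> buffer=????TAOslHPk??JGzrD
Fragment 7: offset=2 data="dV" -> buffer=??dVTAOslHPk??JGzrD
Fragment 8: offset=12 data="fn" -> buffer=??dVTAOslHPkfnJGzrD
Fragment 9: offset=0 data="gB" -> buffer=gBdVTAOslHPkfnJGzrD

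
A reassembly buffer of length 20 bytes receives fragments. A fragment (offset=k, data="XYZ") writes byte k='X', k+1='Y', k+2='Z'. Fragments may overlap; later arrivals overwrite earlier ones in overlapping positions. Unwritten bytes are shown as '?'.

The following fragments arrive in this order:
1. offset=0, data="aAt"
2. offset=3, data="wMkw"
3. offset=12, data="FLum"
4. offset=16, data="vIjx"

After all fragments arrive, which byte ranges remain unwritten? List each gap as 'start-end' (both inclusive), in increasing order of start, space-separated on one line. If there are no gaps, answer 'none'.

Answer: 7-11

Derivation:
Fragment 1: offset=0 len=3
Fragment 2: offset=3 len=4
Fragment 3: offset=12 len=4
Fragment 4: offset=16 len=4
Gaps: 7-11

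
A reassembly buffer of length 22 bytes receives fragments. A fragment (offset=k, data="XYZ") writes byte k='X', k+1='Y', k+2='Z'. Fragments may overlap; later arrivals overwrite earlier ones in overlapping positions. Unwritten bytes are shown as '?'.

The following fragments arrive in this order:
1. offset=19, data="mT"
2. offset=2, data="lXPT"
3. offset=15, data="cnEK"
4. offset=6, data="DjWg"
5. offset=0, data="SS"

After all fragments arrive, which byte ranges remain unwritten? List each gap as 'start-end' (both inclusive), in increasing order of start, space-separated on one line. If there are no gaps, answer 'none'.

Answer: 10-14 21-21

Derivation:
Fragment 1: offset=19 len=2
Fragment 2: offset=2 len=4
Fragment 3: offset=15 len=4
Fragment 4: offset=6 len=4
Fragment 5: offset=0 len=2
Gaps: 10-14 21-21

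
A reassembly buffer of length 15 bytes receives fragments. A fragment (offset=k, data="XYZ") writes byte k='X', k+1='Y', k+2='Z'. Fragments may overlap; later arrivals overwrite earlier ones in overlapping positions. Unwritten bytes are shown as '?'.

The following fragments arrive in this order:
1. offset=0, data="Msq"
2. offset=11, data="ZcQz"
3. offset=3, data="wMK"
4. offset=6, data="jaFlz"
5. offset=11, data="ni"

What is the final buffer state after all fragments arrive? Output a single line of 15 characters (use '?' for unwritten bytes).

Answer: MsqwMKjaFlzniQz

Derivation:
Fragment 1: offset=0 data="Msq" -> buffer=Msq????????????
Fragment 2: offset=11 data="ZcQz" -> buffer=Msq????????ZcQz
Fragment 3: offset=3 data="wMK" -> buffer=MsqwMK?????ZcQz
Fragment 4: offset=6 data="jaFlz" -> buffer=MsqwMKjaFlzZcQz
Fragment 5: offset=11 data="ni" -> buffer=MsqwMKjaFlzniQz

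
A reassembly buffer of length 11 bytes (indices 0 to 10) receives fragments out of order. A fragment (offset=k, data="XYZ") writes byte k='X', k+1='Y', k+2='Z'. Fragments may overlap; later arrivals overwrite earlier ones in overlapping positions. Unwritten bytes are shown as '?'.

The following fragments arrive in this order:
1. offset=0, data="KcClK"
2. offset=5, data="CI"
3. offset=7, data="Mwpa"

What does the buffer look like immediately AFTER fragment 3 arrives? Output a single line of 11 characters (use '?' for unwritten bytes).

Answer: KcClKCIMwpa

Derivation:
Fragment 1: offset=0 data="KcClK" -> buffer=KcClK??????
Fragment 2: offset=5 data="CI" -> buffer=KcClKCI????
Fragment 3: offset=7 data="Mwpa" -> buffer=KcClKCIMwpa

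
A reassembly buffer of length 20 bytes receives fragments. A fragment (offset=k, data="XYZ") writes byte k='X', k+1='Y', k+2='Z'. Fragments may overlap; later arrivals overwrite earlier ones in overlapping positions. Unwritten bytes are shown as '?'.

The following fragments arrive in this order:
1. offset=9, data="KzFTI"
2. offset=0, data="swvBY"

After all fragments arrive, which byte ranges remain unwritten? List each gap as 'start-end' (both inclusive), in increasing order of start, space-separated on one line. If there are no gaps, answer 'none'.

Answer: 5-8 14-19

Derivation:
Fragment 1: offset=9 len=5
Fragment 2: offset=0 len=5
Gaps: 5-8 14-19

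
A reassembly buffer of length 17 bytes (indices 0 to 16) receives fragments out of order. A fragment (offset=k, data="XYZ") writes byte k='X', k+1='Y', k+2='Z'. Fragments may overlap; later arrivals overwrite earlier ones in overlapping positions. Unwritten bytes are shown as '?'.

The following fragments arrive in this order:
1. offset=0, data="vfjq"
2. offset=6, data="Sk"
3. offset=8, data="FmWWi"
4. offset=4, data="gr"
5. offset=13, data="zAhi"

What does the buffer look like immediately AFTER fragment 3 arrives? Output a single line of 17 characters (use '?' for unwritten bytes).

Fragment 1: offset=0 data="vfjq" -> buffer=vfjq?????????????
Fragment 2: offset=6 data="Sk" -> buffer=vfjq??Sk?????????
Fragment 3: offset=8 data="FmWWi" -> buffer=vfjq??SkFmWWi????

Answer: vfjq??SkFmWWi????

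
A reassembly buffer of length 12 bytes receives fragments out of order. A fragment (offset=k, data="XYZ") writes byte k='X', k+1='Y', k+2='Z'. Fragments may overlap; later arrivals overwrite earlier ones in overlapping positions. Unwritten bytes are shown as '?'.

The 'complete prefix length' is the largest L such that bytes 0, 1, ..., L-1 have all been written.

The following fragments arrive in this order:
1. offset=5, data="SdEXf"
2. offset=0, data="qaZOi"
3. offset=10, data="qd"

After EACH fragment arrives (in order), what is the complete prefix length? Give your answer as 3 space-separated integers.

Answer: 0 10 12

Derivation:
Fragment 1: offset=5 data="SdEXf" -> buffer=?????SdEXf?? -> prefix_len=0
Fragment 2: offset=0 data="qaZOi" -> buffer=qaZOiSdEXf?? -> prefix_len=10
Fragment 3: offset=10 data="qd" -> buffer=qaZOiSdEXfqd -> prefix_len=12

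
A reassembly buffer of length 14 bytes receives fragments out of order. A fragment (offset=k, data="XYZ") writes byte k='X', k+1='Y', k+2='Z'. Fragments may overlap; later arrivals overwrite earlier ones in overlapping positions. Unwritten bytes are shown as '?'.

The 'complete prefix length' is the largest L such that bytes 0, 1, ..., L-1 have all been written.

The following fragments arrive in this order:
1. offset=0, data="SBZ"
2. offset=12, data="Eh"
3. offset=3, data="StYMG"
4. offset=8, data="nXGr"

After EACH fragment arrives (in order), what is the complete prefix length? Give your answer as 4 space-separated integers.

Fragment 1: offset=0 data="SBZ" -> buffer=SBZ??????????? -> prefix_len=3
Fragment 2: offset=12 data="Eh" -> buffer=SBZ?????????Eh -> prefix_len=3
Fragment 3: offset=3 data="StYMG" -> buffer=SBZStYMG????Eh -> prefix_len=8
Fragment 4: offset=8 data="nXGr" -> buffer=SBZStYMGnXGrEh -> prefix_len=14

Answer: 3 3 8 14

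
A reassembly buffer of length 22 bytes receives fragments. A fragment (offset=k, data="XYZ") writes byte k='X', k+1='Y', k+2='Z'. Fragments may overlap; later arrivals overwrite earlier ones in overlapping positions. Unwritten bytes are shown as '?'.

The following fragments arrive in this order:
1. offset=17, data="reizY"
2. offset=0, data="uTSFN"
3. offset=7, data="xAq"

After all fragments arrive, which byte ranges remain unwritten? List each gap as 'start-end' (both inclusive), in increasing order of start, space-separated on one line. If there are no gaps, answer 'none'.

Answer: 5-6 10-16

Derivation:
Fragment 1: offset=17 len=5
Fragment 2: offset=0 len=5
Fragment 3: offset=7 len=3
Gaps: 5-6 10-16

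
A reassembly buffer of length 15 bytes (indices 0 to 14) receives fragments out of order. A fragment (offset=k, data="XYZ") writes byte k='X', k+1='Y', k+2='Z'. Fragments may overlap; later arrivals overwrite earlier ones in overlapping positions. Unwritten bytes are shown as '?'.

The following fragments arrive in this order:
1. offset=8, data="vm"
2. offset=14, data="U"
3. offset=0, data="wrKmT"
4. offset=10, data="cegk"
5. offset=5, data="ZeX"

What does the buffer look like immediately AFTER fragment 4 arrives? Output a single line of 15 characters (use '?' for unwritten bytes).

Fragment 1: offset=8 data="vm" -> buffer=????????vm?????
Fragment 2: offset=14 data="U" -> buffer=????????vm????U
Fragment 3: offset=0 data="wrKmT" -> buffer=wrKmT???vm????U
Fragment 4: offset=10 data="cegk" -> buffer=wrKmT???vmcegkU

Answer: wrKmT???vmcegkU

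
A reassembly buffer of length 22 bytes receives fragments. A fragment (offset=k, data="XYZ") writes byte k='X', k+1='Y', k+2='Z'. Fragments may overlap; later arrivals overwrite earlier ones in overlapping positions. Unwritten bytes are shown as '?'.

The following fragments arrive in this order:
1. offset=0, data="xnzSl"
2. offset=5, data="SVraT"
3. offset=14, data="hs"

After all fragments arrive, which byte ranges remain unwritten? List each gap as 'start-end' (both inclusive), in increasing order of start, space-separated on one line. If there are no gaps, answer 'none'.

Fragment 1: offset=0 len=5
Fragment 2: offset=5 len=5
Fragment 3: offset=14 len=2
Gaps: 10-13 16-21

Answer: 10-13 16-21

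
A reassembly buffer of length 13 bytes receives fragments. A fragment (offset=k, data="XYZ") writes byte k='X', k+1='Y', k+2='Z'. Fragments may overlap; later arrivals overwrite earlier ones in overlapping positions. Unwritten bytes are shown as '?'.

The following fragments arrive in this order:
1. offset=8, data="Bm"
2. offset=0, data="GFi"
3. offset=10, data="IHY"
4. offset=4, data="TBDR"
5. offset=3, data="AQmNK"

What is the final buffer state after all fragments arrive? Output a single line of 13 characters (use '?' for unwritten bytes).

Fragment 1: offset=8 data="Bm" -> buffer=????????Bm???
Fragment 2: offset=0 data="GFi" -> buffer=GFi?????Bm???
Fragment 3: offset=10 data="IHY" -> buffer=GFi?????BmIHY
Fragment 4: offset=4 data="TBDR" -> buffer=GFi?TBDRBmIHY
Fragment 5: offset=3 data="AQmNK" -> buffer=GFiAQmNKBmIHY

Answer: GFiAQmNKBmIHY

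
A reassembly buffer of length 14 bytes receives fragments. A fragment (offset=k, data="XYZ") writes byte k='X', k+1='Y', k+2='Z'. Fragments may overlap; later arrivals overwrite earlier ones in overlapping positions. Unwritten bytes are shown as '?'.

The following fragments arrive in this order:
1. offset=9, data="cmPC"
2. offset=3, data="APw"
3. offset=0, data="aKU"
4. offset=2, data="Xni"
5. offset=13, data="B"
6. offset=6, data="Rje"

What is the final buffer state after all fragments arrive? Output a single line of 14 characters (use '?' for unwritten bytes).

Answer: aKXniwRjecmPCB

Derivation:
Fragment 1: offset=9 data="cmPC" -> buffer=?????????cmPC?
Fragment 2: offset=3 data="APw" -> buffer=???APw???cmPC?
Fragment 3: offset=0 data="aKU" -> buffer=aKUAPw???cmPC?
Fragment 4: offset=2 data="Xni" -> buffer=aKXniw???cmPC?
Fragment 5: offset=13 data="B" -> buffer=aKXniw???cmPCB
Fragment 6: offset=6 data="Rje" -> buffer=aKXniwRjecmPCB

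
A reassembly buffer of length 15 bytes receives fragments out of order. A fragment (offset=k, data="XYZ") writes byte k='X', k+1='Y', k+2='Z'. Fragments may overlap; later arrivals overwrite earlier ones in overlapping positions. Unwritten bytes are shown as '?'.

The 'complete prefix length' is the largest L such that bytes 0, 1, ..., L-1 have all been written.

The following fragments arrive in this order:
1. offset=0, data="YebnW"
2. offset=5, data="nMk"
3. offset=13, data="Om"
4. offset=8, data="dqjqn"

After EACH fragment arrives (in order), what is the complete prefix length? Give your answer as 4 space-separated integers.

Answer: 5 8 8 15

Derivation:
Fragment 1: offset=0 data="YebnW" -> buffer=YebnW?????????? -> prefix_len=5
Fragment 2: offset=5 data="nMk" -> buffer=YebnWnMk??????? -> prefix_len=8
Fragment 3: offset=13 data="Om" -> buffer=YebnWnMk?????Om -> prefix_len=8
Fragment 4: offset=8 data="dqjqn" -> buffer=YebnWnMkdqjqnOm -> prefix_len=15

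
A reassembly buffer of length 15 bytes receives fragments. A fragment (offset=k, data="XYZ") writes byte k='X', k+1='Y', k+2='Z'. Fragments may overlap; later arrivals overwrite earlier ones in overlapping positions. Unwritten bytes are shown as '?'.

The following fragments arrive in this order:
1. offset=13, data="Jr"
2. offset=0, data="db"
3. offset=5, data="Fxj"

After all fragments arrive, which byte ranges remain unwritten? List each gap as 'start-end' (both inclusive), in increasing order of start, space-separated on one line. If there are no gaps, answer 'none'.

Answer: 2-4 8-12

Derivation:
Fragment 1: offset=13 len=2
Fragment 2: offset=0 len=2
Fragment 3: offset=5 len=3
Gaps: 2-4 8-12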